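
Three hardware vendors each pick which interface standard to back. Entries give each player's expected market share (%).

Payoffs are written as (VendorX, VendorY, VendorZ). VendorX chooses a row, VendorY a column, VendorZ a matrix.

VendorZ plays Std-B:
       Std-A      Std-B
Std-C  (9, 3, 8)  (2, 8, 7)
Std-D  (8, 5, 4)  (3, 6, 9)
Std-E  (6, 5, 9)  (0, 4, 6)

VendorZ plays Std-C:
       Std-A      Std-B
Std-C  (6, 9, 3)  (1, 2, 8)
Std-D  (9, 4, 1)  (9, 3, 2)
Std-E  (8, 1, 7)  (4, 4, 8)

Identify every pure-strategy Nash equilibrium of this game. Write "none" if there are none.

The unique pure-strategy Nash equilibrium is (Std-D, Std-B, Std-B).

For each strategy profile, look for a profitable unilateral deviation.
(Std-C, Std-A, Std-B): VendorY can switch to Std-B (3 → 8). Not NE.
(Std-C, Std-A, Std-C): VendorX can switch to Std-D (6 → 9). Not NE.
(Std-C, Std-B, Std-B): VendorX can switch to Std-D (2 → 3). Not NE.
(Std-C, Std-B, Std-C): VendorX can switch to Std-D (1 → 9). Not NE.
(Std-D, Std-A, Std-B): VendorX can switch to Std-C (8 → 9). Not NE.
(Std-D, Std-A, Std-C): VendorZ can switch to Std-B (1 → 4). Not NE.
(Std-D, Std-B, Std-B): VendorX gets 3, best alternative 2; VendorY gets 6, best alternative 5; VendorZ gets 9, best alternative 2. No profitable deviation — NE.
(The remaining 5 profiles each have a profitable deviation by the same check.)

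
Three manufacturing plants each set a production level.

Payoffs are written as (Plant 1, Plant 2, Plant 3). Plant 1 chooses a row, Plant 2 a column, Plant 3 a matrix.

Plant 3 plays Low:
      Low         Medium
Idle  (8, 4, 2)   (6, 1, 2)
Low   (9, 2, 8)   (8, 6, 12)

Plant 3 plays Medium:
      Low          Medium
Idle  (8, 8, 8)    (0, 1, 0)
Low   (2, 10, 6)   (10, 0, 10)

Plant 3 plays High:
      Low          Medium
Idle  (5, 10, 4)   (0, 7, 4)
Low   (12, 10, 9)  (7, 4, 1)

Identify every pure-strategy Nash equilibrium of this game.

Plant 1 against (Low, Low): payoffs 8, 9 → best response Low.
Plant 1 against (Low, Medium): payoffs 8, 2 → best response Idle.
Plant 1 against (Low, High): payoffs 5, 12 → best response Low.
Plant 1 against (Medium, Low): payoffs 6, 8 → best response Low.
Plant 1 against (Medium, Medium): payoffs 0, 10 → best response Low.
Plant 1 against (Medium, High): payoffs 0, 7 → best response Low.
Plant 2 against (Idle, Low): payoffs 4, 1 → best response Low.
Plant 2 against (Idle, Medium): payoffs 8, 1 → best response Low.
Plant 2 against (Idle, High): payoffs 10, 7 → best response Low.
Plant 2 against (Low, Low): payoffs 2, 6 → best response Medium.
Plant 2 against (Low, Medium): payoffs 10, 0 → best response Low.
Plant 2 against (Low, High): payoffs 10, 4 → best response Low.
Plant 3 against (Idle, Low): payoffs 2, 8, 4 → best response Medium.
Plant 3 against (Idle, Medium): payoffs 2, 0, 4 → best response High.
Plant 3 against (Low, Low): payoffs 8, 6, 9 → best response High.
Plant 3 against (Low, Medium): payoffs 12, 10, 1 → best response Low.
Mutual best responses: (Idle, Low, Medium); (Low, Low, High); (Low, Medium, Low).

The pure Nash equilibria are (Idle, Low, Medium), (Low, Low, High), (Low, Medium, Low).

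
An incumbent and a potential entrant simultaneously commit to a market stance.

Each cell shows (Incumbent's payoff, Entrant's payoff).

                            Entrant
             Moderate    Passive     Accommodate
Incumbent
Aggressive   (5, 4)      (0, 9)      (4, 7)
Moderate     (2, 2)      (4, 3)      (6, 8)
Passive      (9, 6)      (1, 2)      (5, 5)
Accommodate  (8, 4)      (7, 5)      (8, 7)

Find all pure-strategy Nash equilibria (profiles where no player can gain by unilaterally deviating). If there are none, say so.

Pure-strategy Nash equilibria: (Passive, Moderate) and (Accommodate, Accommodate)

Check each profile: it is a Nash equilibrium iff no player can strictly gain by switching unilaterally.
(Aggressive, Moderate): Incumbent can switch to Passive (5 → 9). Not NE.
(Aggressive, Passive): Incumbent can switch to Moderate (0 → 4). Not NE.
(Aggressive, Accommodate): Incumbent can switch to Moderate (4 → 6). Not NE.
(Moderate, Moderate): Incumbent can switch to Aggressive (2 → 5). Not NE.
(Moderate, Passive): Incumbent can switch to Accommodate (4 → 7). Not NE.
(Moderate, Accommodate): Incumbent can switch to Accommodate (6 → 8). Not NE.
(Passive, Moderate): Incumbent gets 9, best alternative 8; Entrant gets 6, best alternative 5. No profitable deviation — NE.
(Accommodate, Accommodate): Incumbent gets 8, best alternative 6; Entrant gets 7, best alternative 5. No profitable deviation — NE.
(The remaining 4 profiles each have a profitable deviation by the same check.)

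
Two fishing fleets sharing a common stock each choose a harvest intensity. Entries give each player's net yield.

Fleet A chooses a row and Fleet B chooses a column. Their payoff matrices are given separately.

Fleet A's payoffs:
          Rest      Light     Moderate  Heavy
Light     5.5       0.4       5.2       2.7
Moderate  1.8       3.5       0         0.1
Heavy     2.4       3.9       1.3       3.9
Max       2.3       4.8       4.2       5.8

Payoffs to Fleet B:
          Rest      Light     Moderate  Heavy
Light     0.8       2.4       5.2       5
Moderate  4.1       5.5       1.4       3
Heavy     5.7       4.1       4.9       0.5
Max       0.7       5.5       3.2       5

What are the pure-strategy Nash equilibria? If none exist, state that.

(Light, Rest): Fleet B can switch to Light (0.8 → 2.4). Not NE.
(Light, Light): Fleet A can switch to Moderate (0.4 → 3.5). Not NE.
(Light, Moderate): Fleet A gets 5.2, best alternative 4.2; Fleet B gets 5.2, best alternative 5. No profitable deviation — NE.
(Light, Heavy): Fleet A can switch to Heavy (2.7 → 3.9). Not NE.
(Moderate, Rest): Fleet A can switch to Light (1.8 → 5.5). Not NE.
(Moderate, Light): Fleet A can switch to Heavy (3.5 → 3.9). Not NE.
(Moderate, Moderate): Fleet A can switch to Light (0 → 5.2). Not NE.
(Moderate, Heavy): Fleet A can switch to Light (0.1 → 2.7). Not NE.
(Heavy, Rest): Fleet A can switch to Light (2.4 → 5.5). Not NE.
(Heavy, Light): Fleet A can switch to Max (3.9 → 4.8). Not NE.
(Heavy, Moderate): Fleet A can switch to Light (1.3 → 5.2). Not NE.
(Heavy, Heavy): Fleet A can switch to Max (3.9 → 5.8). Not NE.
(Max, Rest): Fleet A can switch to Light (2.3 → 5.5). Not NE.
(Max, Light): Fleet A gets 4.8, best alternative 3.9; Fleet B gets 5.5, best alternative 5. No profitable deviation — NE.
(The remaining 2 profiles each have a profitable deviation by the same check.)

The pure Nash equilibria are (Light, Moderate) and (Max, Light).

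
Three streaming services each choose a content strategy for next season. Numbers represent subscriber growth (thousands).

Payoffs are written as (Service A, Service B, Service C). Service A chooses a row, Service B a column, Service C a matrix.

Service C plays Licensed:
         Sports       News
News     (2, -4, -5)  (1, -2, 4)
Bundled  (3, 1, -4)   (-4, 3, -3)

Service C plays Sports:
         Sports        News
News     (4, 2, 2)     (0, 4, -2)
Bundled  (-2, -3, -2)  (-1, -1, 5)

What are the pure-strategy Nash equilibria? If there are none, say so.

(News, News, Licensed)

Mark each player's best response to every combination of opponents' strategies; a profile where every player is best-responding is a pure Nash equilibrium.
Service A against (Sports, Licensed): payoffs 2, 3 → best response Bundled.
Service A against (Sports, Sports): payoffs 4, -2 → best response News.
Service A against (News, Licensed): payoffs 1, -4 → best response News.
Service A against (News, Sports): payoffs 0, -1 → best response News.
Service B against (News, Licensed): payoffs -4, -2 → best response News.
Service B against (News, Sports): payoffs 2, 4 → best response News.
Service B against (Bundled, Licensed): payoffs 1, 3 → best response News.
Service B against (Bundled, Sports): payoffs -3, -1 → best response News.
Service C against (News, Sports): payoffs -5, 2 → best response Sports.
Service C against (News, News): payoffs 4, -2 → best response Licensed.
Service C against (Bundled, Sports): payoffs -4, -2 → best response Sports.
Service C against (Bundled, News): payoffs -3, 5 → best response Sports.
Mutual best responses: (News, News, Licensed).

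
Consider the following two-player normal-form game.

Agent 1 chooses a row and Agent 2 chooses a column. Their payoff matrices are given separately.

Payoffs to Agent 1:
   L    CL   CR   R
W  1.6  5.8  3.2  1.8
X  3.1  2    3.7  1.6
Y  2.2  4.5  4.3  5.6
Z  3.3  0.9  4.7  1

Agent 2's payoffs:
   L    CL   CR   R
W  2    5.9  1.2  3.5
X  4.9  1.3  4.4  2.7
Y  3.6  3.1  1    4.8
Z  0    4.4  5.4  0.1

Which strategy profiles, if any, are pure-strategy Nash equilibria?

Pure-strategy Nash equilibria: (W, CL) and (Y, R) and (Z, CR)

Agent 1 against L: payoffs 1.6, 3.1, 2.2, 3.3 → best response Z.
Agent 1 against CL: payoffs 5.8, 2, 4.5, 0.9 → best response W.
Agent 1 against CR: payoffs 3.2, 3.7, 4.3, 4.7 → best response Z.
Agent 1 against R: payoffs 1.8, 1.6, 5.6, 1 → best response Y.
Agent 2 against W: payoffs 2, 5.9, 1.2, 3.5 → best response CL.
Agent 2 against X: payoffs 4.9, 1.3, 4.4, 2.7 → best response L.
Agent 2 against Y: payoffs 3.6, 3.1, 1, 4.8 → best response R.
Agent 2 against Z: payoffs 0, 4.4, 5.4, 0.1 → best response CR.
Mutual best responses: (W, CL); (Y, R); (Z, CR).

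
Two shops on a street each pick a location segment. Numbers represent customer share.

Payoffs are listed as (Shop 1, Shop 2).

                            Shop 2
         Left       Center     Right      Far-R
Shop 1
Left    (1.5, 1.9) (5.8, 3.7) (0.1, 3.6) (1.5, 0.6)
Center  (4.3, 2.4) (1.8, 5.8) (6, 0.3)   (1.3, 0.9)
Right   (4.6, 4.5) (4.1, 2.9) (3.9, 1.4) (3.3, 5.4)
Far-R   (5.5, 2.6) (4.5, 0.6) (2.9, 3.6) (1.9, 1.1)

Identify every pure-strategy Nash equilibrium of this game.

Pure-strategy Nash equilibria: (Left, Center), (Right, Far-R)

(Left, Left): Shop 1 can switch to Center (1.5 → 4.3). Not NE.
(Left, Center): Shop 1 gets 5.8, best alternative 4.5; Shop 2 gets 3.7, best alternative 3.6. No profitable deviation — NE.
(Left, Right): Shop 1 can switch to Center (0.1 → 6). Not NE.
(Left, Far-R): Shop 1 can switch to Right (1.5 → 3.3). Not NE.
(Center, Left): Shop 1 can switch to Right (4.3 → 4.6). Not NE.
(Center, Center): Shop 1 can switch to Left (1.8 → 5.8). Not NE.
(Center, Right): Shop 2 can switch to Left (0.3 → 2.4). Not NE.
(Center, Far-R): Shop 1 can switch to Left (1.3 → 1.5). Not NE.
(Right, Left): Shop 1 can switch to Far-R (4.6 → 5.5). Not NE.
(Right, Far-R): Shop 1 gets 3.3, best alternative 1.9; Shop 2 gets 5.4, best alternative 4.5. No profitable deviation — NE.
(The remaining 6 profiles each have a profitable deviation by the same check.)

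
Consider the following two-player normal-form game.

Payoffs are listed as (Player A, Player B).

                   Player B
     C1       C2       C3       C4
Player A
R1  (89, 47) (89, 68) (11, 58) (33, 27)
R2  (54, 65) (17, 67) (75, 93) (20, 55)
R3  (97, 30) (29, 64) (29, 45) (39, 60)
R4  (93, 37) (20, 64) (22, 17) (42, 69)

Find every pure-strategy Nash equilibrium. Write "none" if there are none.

Pure-strategy Nash equilibria: (R1, C2); (R2, C3); (R4, C4)

Player A against C1: payoffs 89, 54, 97, 93 → best response R3.
Player A against C2: payoffs 89, 17, 29, 20 → best response R1.
Player A against C3: payoffs 11, 75, 29, 22 → best response R2.
Player A against C4: payoffs 33, 20, 39, 42 → best response R4.
Player B against R1: payoffs 47, 68, 58, 27 → best response C2.
Player B against R2: payoffs 65, 67, 93, 55 → best response C3.
Player B against R3: payoffs 30, 64, 45, 60 → best response C2.
Player B against R4: payoffs 37, 64, 17, 69 → best response C4.
Mutual best responses: (R1, C2); (R2, C3); (R4, C4).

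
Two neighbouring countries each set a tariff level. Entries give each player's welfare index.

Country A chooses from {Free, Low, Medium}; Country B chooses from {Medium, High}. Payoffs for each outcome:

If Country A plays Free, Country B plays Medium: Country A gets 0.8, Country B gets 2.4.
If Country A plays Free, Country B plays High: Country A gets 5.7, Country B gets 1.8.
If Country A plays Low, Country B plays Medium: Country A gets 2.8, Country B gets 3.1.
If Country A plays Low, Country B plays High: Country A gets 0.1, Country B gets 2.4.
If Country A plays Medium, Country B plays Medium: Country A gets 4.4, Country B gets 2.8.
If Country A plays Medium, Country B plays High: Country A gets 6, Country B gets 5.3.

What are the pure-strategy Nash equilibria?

(Free, Medium): Country A can switch to Low (0.8 → 2.8). Not NE.
(Free, High): Country A can switch to Medium (5.7 → 6). Not NE.
(Low, Medium): Country A can switch to Medium (2.8 → 4.4). Not NE.
(Low, High): Country A can switch to Free (0.1 → 5.7). Not NE.
(Medium, Medium): Country B can switch to High (2.8 → 5.3). Not NE.
(Medium, High): Country A gets 6, best alternative 5.7; Country B gets 5.3, best alternative 2.8. No profitable deviation — NE.

The unique pure-strategy Nash equilibrium is (Medium, High).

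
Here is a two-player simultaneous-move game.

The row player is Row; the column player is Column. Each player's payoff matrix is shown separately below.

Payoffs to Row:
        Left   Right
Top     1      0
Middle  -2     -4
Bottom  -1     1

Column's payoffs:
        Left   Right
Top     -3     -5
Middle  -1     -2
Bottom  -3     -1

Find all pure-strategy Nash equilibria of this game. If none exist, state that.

Row against Left: payoffs 1, -2, -1 → best response Top.
Row against Right: payoffs 0, -4, 1 → best response Bottom.
Column against Top: payoffs -3, -5 → best response Left.
Column against Middle: payoffs -1, -2 → best response Left.
Column against Bottom: payoffs -3, -1 → best response Right.
Mutual best responses: (Top, Left); (Bottom, Right).

The pure Nash equilibria are (Top, Left) and (Bottom, Right).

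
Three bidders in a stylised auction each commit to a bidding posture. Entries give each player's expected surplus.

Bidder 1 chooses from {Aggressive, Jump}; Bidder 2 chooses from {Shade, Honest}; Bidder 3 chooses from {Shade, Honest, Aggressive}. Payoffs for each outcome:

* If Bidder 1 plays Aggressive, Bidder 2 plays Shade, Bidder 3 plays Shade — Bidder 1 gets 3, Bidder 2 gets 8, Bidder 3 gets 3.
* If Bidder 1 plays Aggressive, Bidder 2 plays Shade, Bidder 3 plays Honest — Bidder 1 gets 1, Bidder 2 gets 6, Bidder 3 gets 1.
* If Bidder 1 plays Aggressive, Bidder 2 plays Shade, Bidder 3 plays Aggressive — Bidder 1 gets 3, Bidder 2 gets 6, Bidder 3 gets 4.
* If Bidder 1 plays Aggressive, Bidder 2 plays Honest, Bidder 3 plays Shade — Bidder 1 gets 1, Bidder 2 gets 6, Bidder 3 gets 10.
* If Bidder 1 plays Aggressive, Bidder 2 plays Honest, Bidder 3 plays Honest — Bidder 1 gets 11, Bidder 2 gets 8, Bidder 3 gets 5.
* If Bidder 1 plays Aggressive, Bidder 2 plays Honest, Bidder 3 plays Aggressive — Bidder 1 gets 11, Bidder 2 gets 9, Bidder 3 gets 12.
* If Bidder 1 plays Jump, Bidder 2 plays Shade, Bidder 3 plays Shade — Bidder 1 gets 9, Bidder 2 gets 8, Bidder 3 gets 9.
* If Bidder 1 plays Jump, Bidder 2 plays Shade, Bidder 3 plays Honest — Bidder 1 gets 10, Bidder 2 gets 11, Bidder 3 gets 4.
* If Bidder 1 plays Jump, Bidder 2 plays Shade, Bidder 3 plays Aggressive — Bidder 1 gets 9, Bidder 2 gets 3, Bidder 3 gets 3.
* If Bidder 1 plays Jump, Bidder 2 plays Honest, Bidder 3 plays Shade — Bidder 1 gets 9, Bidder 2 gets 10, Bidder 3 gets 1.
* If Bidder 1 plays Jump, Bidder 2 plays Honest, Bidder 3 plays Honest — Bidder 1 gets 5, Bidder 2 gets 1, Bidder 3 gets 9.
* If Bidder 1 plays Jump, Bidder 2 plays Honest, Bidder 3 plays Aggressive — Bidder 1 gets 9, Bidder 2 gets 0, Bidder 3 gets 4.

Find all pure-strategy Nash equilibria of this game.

(Aggressive, Shade, Shade): Bidder 1 can switch to Jump (3 → 9). Not NE.
(Aggressive, Shade, Honest): Bidder 1 can switch to Jump (1 → 10). Not NE.
(Aggressive, Shade, Aggressive): Bidder 1 can switch to Jump (3 → 9). Not NE.
(Aggressive, Honest, Shade): Bidder 1 can switch to Jump (1 → 9). Not NE.
(Aggressive, Honest, Honest): Bidder 3 can switch to Shade (5 → 10). Not NE.
(Aggressive, Honest, Aggressive): Bidder 1 gets 11, best alternative 9; Bidder 2 gets 9, best alternative 6; Bidder 3 gets 12, best alternative 10. No profitable deviation — NE.
(Jump, Shade, Shade): Bidder 2 can switch to Honest (8 → 10). Not NE.
(Jump, Shade, Honest): Bidder 3 can switch to Shade (4 → 9). Not NE.
(Jump, Shade, Aggressive): Bidder 3 can switch to Shade (3 → 9). Not NE.
(Jump, Honest, Shade): Bidder 3 can switch to Honest (1 → 9). Not NE.
(Jump, Honest, Honest): Bidder 1 can switch to Aggressive (5 → 11). Not NE.
(The remaining 1 profile has a profitable deviation by the same check.)

The unique pure-strategy Nash equilibrium is (Aggressive, Honest, Aggressive).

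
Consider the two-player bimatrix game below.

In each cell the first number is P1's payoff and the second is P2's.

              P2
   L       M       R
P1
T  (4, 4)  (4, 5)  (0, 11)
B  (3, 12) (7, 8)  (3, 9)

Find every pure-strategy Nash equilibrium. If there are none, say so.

No pure-strategy Nash equilibrium.

P1 against L: payoffs 4, 3 → best response T.
P1 against M: payoffs 4, 7 → best response B.
P1 against R: payoffs 0, 3 → best response B.
P2 against T: payoffs 4, 5, 11 → best response R.
P2 against B: payoffs 12, 8, 9 → best response L.
No profile is a mutual best response for all players.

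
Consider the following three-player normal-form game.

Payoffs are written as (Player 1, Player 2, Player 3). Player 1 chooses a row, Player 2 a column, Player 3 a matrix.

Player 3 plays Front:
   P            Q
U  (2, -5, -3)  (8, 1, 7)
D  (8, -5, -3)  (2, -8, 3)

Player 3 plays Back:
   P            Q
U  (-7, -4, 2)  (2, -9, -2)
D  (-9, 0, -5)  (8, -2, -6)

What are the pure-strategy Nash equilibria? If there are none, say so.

The pure Nash equilibria are (U, P, Back), (U, Q, Front), (D, P, Front).

For each player, find the best response to each opponent profile; mutual best responses are the pure NE.
Player 1 against (P, Front): payoffs 2, 8 → best response D.
Player 1 against (P, Back): payoffs -7, -9 → best response U.
Player 1 against (Q, Front): payoffs 8, 2 → best response U.
Player 1 against (Q, Back): payoffs 2, 8 → best response D.
Player 2 against (U, Front): payoffs -5, 1 → best response Q.
Player 2 against (U, Back): payoffs -4, -9 → best response P.
Player 2 against (D, Front): payoffs -5, -8 → best response P.
Player 2 against (D, Back): payoffs 0, -2 → best response P.
Player 3 against (U, P): payoffs -3, 2 → best response Back.
Player 3 against (U, Q): payoffs 7, -2 → best response Front.
Player 3 against (D, P): payoffs -3, -5 → best response Front.
Player 3 against (D, Q): payoffs 3, -6 → best response Front.
Mutual best responses: (U, P, Back); (U, Q, Front); (D, P, Front).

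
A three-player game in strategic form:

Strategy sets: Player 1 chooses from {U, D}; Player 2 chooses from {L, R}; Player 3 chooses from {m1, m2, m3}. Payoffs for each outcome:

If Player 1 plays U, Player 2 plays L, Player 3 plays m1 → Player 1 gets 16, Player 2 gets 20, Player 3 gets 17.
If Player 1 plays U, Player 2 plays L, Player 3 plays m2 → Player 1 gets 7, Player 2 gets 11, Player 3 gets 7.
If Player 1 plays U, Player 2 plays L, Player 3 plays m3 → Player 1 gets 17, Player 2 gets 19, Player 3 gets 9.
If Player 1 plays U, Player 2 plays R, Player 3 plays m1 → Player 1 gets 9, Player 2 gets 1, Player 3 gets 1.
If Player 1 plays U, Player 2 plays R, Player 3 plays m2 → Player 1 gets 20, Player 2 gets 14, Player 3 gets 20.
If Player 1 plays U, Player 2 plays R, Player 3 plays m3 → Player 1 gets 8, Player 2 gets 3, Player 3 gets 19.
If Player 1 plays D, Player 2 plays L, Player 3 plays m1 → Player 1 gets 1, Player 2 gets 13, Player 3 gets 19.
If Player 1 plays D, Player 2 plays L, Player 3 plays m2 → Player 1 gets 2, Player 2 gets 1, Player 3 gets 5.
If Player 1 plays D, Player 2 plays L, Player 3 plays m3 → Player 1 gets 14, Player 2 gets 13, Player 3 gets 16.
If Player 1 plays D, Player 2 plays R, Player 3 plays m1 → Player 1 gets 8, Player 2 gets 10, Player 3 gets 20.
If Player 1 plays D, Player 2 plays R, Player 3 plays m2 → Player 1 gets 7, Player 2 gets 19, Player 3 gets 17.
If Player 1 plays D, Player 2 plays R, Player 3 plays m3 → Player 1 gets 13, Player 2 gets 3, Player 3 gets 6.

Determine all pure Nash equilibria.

For each player, find the best response to each opponent profile; mutual best responses are the pure NE.
Player 1 against (L, m1): payoffs 16, 1 → best response U.
Player 1 against (L, m2): payoffs 7, 2 → best response U.
Player 1 against (L, m3): payoffs 17, 14 → best response U.
Player 1 against (R, m1): payoffs 9, 8 → best response U.
Player 1 against (R, m2): payoffs 20, 7 → best response U.
Player 1 against (R, m3): payoffs 8, 13 → best response D.
Player 2 against (U, m1): payoffs 20, 1 → best response L.
Player 2 against (U, m2): payoffs 11, 14 → best response R.
Player 2 against (U, m3): payoffs 19, 3 → best response L.
Player 2 against (D, m1): payoffs 13, 10 → best response L.
Player 2 against (D, m2): payoffs 1, 19 → best response R.
Player 2 against (D, m3): payoffs 13, 3 → best response L.
Player 3 against (U, L): payoffs 17, 7, 9 → best response m1.
Player 3 against (U, R): payoffs 1, 20, 19 → best response m2.
Player 3 against (D, L): payoffs 19, 5, 16 → best response m1.
Player 3 against (D, R): payoffs 20, 17, 6 → best response m1.
Mutual best responses: (U, L, m1); (U, R, m2).

(U, L, m1); (U, R, m2)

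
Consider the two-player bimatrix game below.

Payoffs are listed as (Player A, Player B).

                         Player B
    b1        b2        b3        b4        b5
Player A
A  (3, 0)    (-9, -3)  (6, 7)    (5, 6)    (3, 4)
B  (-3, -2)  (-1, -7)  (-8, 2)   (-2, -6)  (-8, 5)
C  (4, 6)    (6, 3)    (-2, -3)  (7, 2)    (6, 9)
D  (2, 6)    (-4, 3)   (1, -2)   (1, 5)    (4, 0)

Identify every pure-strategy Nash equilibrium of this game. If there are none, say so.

Player A against b1: payoffs 3, -3, 4, 2 → best response C.
Player A against b2: payoffs -9, -1, 6, -4 → best response C.
Player A against b3: payoffs 6, -8, -2, 1 → best response A.
Player A against b4: payoffs 5, -2, 7, 1 → best response C.
Player A against b5: payoffs 3, -8, 6, 4 → best response C.
Player B against A: payoffs 0, -3, 7, 6, 4 → best response b3.
Player B against B: payoffs -2, -7, 2, -6, 5 → best response b5.
Player B against C: payoffs 6, 3, -3, 2, 9 → best response b5.
Player B against D: payoffs 6, 3, -2, 5, 0 → best response b1.
Mutual best responses: (A, b3); (C, b5).

(A, b3) and (C, b5)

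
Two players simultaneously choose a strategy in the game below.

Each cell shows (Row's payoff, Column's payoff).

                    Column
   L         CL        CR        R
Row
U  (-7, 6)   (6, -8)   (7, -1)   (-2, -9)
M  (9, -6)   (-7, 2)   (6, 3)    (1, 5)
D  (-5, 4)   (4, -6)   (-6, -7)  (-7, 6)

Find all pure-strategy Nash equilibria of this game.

Row against L: payoffs -7, 9, -5 → best response M.
Row against CL: payoffs 6, -7, 4 → best response U.
Row against CR: payoffs 7, 6, -6 → best response U.
Row against R: payoffs -2, 1, -7 → best response M.
Column against U: payoffs 6, -8, -1, -9 → best response L.
Column against M: payoffs -6, 2, 3, 5 → best response R.
Column against D: payoffs 4, -6, -7, 6 → best response R.
Mutual best responses: (M, R).

(M, R)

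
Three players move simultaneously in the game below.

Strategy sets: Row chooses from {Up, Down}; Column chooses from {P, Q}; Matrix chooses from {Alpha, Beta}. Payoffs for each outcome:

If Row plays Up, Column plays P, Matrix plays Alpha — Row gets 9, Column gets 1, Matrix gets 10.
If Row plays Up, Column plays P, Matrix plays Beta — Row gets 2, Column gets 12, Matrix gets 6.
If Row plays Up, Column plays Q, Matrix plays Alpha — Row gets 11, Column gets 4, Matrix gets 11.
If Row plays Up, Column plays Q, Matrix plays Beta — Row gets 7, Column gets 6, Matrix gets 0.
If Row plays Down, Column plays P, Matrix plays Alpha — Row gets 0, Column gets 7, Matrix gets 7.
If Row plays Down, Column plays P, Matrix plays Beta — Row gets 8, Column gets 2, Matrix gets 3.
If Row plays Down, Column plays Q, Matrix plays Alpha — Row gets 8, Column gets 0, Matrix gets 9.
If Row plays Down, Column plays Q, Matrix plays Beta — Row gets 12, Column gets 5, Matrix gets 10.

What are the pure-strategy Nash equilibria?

Row against (P, Alpha): payoffs 9, 0 → best response Up.
Row against (P, Beta): payoffs 2, 8 → best response Down.
Row against (Q, Alpha): payoffs 11, 8 → best response Up.
Row against (Q, Beta): payoffs 7, 12 → best response Down.
Column against (Up, Alpha): payoffs 1, 4 → best response Q.
Column against (Up, Beta): payoffs 12, 6 → best response P.
Column against (Down, Alpha): payoffs 7, 0 → best response P.
Column against (Down, Beta): payoffs 2, 5 → best response Q.
Matrix against (Up, P): payoffs 10, 6 → best response Alpha.
Matrix against (Up, Q): payoffs 11, 0 → best response Alpha.
Matrix against (Down, P): payoffs 7, 3 → best response Alpha.
Matrix against (Down, Q): payoffs 9, 10 → best response Beta.
Mutual best responses: (Up, Q, Alpha); (Down, Q, Beta).

Pure-strategy Nash equilibria: (Up, Q, Alpha) and (Down, Q, Beta)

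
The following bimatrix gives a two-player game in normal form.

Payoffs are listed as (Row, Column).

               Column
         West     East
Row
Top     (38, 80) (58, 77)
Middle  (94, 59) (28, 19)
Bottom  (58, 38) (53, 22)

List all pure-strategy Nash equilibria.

Pure NE: (Middle, West)

Check each profile: it is a Nash equilibrium iff no player can strictly gain by switching unilaterally.
(Top, West): Row can switch to Middle (38 → 94). Not NE.
(Top, East): Column can switch to West (77 → 80). Not NE.
(Middle, West): Row gets 94, best alternative 58; Column gets 59, best alternative 19. No profitable deviation — NE.
(Middle, East): Row can switch to Top (28 → 58). Not NE.
(Bottom, West): Row can switch to Middle (58 → 94). Not NE.
(Bottom, East): Row can switch to Top (53 → 58). Not NE.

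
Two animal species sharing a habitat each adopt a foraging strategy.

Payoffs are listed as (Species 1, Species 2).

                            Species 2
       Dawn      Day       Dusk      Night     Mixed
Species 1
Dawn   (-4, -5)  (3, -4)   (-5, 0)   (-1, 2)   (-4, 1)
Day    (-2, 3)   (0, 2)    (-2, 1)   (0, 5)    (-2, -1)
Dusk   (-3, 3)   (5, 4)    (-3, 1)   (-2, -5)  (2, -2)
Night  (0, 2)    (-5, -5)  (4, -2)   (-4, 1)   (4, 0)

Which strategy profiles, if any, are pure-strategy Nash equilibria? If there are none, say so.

(Dawn, Dawn): Species 1 can switch to Day (-4 → -2). Not NE.
(Dawn, Day): Species 1 can switch to Dusk (3 → 5). Not NE.
(Dawn, Dusk): Species 1 can switch to Day (-5 → -2). Not NE.
(Dawn, Night): Species 1 can switch to Day (-1 → 0). Not NE.
(Dawn, Mixed): Species 1 can switch to Day (-4 → -2). Not NE.
(Day, Dawn): Species 1 can switch to Night (-2 → 0). Not NE.
(Day, Day): Species 1 can switch to Dawn (0 → 3). Not NE.
(Day, Dusk): Species 1 can switch to Night (-2 → 4). Not NE.
(Day, Night): Species 1 gets 0, best alternative -1; Species 2 gets 5, best alternative 3. No profitable deviation — NE.
(Day, Mixed): Species 1 can switch to Dusk (-2 → 2). Not NE.
(Dusk, Dawn): Species 1 can switch to Day (-3 → -2). Not NE.
(Dusk, Day): Species 1 gets 5, best alternative 3; Species 2 gets 4, best alternative 3. No profitable deviation — NE.
(Night, Dawn): Species 1 gets 0, best alternative -2; Species 2 gets 2, best alternative 1. No profitable deviation — NE.
(The remaining 7 profiles each have a profitable deviation by the same check.)

Pure-strategy Nash equilibria: (Day, Night) and (Dusk, Day) and (Night, Dawn)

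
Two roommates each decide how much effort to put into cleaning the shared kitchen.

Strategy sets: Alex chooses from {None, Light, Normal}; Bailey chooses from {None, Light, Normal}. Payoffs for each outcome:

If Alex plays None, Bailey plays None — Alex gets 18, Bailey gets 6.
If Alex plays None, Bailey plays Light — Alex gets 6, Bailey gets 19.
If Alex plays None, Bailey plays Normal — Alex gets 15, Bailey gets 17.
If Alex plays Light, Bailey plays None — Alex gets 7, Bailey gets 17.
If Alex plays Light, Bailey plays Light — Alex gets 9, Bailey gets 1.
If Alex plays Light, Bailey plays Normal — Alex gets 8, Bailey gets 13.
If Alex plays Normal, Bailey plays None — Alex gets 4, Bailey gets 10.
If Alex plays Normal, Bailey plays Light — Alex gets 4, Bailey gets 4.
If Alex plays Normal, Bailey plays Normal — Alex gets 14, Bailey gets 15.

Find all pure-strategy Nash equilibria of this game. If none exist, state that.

This game has no pure Nash equilibrium.

Check each profile: it is a Nash equilibrium iff no player can strictly gain by switching unilaterally.
(None, None): Bailey can switch to Light (6 → 19). Not NE.
(None, Light): Alex can switch to Light (6 → 9). Not NE.
(None, Normal): Bailey can switch to Light (17 → 19). Not NE.
(Light, None): Alex can switch to None (7 → 18). Not NE.
(Light, Light): Bailey can switch to None (1 → 17). Not NE.
(Light, Normal): Alex can switch to None (8 → 15). Not NE.
(Normal, None): Alex can switch to None (4 → 18). Not NE.
(Normal, Light): Alex can switch to None (4 → 6). Not NE.
(Normal, Normal): Alex can switch to None (14 → 15). Not NE.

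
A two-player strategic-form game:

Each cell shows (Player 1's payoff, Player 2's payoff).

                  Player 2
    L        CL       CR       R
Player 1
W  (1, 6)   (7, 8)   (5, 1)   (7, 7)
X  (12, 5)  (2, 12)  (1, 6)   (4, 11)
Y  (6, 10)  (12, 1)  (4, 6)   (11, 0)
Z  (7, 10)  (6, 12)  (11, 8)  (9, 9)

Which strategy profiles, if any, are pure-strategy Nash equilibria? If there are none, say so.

Player 1 against L: payoffs 1, 12, 6, 7 → best response X.
Player 1 against CL: payoffs 7, 2, 12, 6 → best response Y.
Player 1 against CR: payoffs 5, 1, 4, 11 → best response Z.
Player 1 against R: payoffs 7, 4, 11, 9 → best response Y.
Player 2 against W: payoffs 6, 8, 1, 7 → best response CL.
Player 2 against X: payoffs 5, 12, 6, 11 → best response CL.
Player 2 against Y: payoffs 10, 1, 6, 0 → best response L.
Player 2 against Z: payoffs 10, 12, 8, 9 → best response CL.
No profile is a mutual best response for all players.

There is no pure-strategy Nash equilibrium.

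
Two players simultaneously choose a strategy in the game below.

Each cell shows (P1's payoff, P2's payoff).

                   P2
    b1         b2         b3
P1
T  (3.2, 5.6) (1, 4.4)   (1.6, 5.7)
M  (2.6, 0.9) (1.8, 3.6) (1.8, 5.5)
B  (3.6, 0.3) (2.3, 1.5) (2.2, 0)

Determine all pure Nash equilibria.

Mark each player's best response to every combination of opponents' strategies; a profile where every player is best-responding is a pure Nash equilibrium.
P1 against b1: payoffs 3.2, 2.6, 3.6 → best response B.
P1 against b2: payoffs 1, 1.8, 2.3 → best response B.
P1 against b3: payoffs 1.6, 1.8, 2.2 → best response B.
P2 against T: payoffs 5.6, 4.4, 5.7 → best response b3.
P2 against M: payoffs 0.9, 3.6, 5.5 → best response b3.
P2 against B: payoffs 0.3, 1.5, 0 → best response b2.
Mutual best responses: (B, b2).

The unique pure-strategy Nash equilibrium is (B, b2).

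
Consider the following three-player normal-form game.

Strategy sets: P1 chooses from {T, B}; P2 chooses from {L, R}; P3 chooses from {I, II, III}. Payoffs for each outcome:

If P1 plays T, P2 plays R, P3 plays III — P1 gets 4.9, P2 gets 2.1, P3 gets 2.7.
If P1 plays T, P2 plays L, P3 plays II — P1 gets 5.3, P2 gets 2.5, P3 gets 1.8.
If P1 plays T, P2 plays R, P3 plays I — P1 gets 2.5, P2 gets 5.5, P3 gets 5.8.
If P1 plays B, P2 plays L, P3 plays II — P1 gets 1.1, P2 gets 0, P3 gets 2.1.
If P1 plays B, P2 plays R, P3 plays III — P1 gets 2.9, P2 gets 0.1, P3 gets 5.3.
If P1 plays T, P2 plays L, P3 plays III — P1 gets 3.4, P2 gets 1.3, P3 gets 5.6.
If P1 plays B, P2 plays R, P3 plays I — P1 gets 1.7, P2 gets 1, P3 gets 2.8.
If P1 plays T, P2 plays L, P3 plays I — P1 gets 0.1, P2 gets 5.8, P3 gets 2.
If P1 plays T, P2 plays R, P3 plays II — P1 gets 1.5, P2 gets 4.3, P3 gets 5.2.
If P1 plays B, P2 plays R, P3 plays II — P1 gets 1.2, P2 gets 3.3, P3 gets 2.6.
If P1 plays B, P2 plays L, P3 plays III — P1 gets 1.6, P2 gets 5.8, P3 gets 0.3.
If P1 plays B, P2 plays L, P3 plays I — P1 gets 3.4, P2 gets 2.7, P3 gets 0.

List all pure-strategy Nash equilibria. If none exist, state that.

(T, L, I): P1 can switch to B (0.1 → 3.4). Not NE.
(T, L, II): P2 can switch to R (2.5 → 4.3). Not NE.
(T, L, III): P2 can switch to R (1.3 → 2.1). Not NE.
(T, R, I): P2 can switch to L (5.5 → 5.8). Not NE.
(T, R, II): P3 can switch to I (5.2 → 5.8). Not NE.
(T, R, III): P3 can switch to I (2.7 → 5.8). Not NE.
(B, L, I): P3 can switch to II (0 → 2.1). Not NE.
(B, L, II): P1 can switch to T (1.1 → 5.3). Not NE.
(The remaining 4 profiles each have a profitable deviation by the same check.)

none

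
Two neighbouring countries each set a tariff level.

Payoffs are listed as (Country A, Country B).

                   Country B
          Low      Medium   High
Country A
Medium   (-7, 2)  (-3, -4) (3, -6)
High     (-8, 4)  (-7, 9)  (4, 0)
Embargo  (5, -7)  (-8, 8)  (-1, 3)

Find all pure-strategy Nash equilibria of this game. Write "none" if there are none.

There is no pure-strategy Nash equilibrium.

Country A against Low: payoffs -7, -8, 5 → best response Embargo.
Country A against Medium: payoffs -3, -7, -8 → best response Medium.
Country A against High: payoffs 3, 4, -1 → best response High.
Country B against Medium: payoffs 2, -4, -6 → best response Low.
Country B against High: payoffs 4, 9, 0 → best response Medium.
Country B against Embargo: payoffs -7, 8, 3 → best response Medium.
No profile is a mutual best response for all players.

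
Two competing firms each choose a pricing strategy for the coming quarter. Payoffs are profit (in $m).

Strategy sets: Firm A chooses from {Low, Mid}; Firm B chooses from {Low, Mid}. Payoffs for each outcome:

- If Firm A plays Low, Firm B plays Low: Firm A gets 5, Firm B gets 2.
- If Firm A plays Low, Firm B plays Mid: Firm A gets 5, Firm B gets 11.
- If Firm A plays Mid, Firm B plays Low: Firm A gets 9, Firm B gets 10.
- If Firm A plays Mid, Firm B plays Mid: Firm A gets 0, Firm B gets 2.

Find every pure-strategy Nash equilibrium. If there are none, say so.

Firm A against Low: payoffs 5, 9 → best response Mid.
Firm A against Mid: payoffs 5, 0 → best response Low.
Firm B against Low: payoffs 2, 11 → best response Mid.
Firm B against Mid: payoffs 10, 2 → best response Low.
Mutual best responses: (Low, Mid); (Mid, Low).

Pure-strategy Nash equilibria: (Low, Mid) and (Mid, Low)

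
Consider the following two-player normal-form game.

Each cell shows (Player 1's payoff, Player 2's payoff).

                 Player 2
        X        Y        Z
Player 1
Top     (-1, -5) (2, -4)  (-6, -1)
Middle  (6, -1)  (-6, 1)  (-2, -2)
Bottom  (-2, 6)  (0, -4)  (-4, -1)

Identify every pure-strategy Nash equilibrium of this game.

There is no pure-strategy Nash equilibrium.

(Top, X): Player 1 can switch to Middle (-1 → 6). Not NE.
(Top, Y): Player 2 can switch to Z (-4 → -1). Not NE.
(Top, Z): Player 1 can switch to Middle (-6 → -2). Not NE.
(Middle, X): Player 2 can switch to Y (-1 → 1). Not NE.
(Middle, Y): Player 1 can switch to Top (-6 → 2). Not NE.
(Middle, Z): Player 2 can switch to X (-2 → -1). Not NE.
(Bottom, X): Player 1 can switch to Top (-2 → -1). Not NE.
(Bottom, Y): Player 1 can switch to Top (0 → 2). Not NE.
(Bottom, Z): Player 1 can switch to Middle (-4 → -2). Not NE.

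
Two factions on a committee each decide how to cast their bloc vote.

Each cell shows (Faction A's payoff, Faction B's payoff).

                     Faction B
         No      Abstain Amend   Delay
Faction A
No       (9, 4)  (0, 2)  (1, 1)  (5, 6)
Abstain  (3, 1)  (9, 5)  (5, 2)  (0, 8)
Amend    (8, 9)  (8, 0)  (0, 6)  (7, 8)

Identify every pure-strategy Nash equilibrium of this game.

Faction A against No: payoffs 9, 3, 8 → best response No.
Faction A against Abstain: payoffs 0, 9, 8 → best response Abstain.
Faction A against Amend: payoffs 1, 5, 0 → best response Abstain.
Faction A against Delay: payoffs 5, 0, 7 → best response Amend.
Faction B against No: payoffs 4, 2, 1, 6 → best response Delay.
Faction B against Abstain: payoffs 1, 5, 2, 8 → best response Delay.
Faction B against Amend: payoffs 9, 0, 6, 8 → best response No.
No profile is a mutual best response for all players.

This game has no pure Nash equilibrium.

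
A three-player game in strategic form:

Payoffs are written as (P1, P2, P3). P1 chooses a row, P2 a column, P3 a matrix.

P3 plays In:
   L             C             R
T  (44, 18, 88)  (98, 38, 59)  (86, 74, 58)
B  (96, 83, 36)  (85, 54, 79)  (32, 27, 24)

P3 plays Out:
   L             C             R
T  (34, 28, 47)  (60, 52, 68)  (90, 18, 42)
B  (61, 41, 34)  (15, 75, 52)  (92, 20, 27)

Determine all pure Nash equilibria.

Pure-strategy Nash equilibria: (T, C, Out), (T, R, In), (B, L, In)

For each strategy profile, look for a profitable unilateral deviation.
(T, L, In): P1 can switch to B (44 → 96). Not NE.
(T, L, Out): P1 can switch to B (34 → 61). Not NE.
(T, C, In): P2 can switch to R (38 → 74). Not NE.
(T, C, Out): P1 gets 60, best alternative 15; P2 gets 52, best alternative 28; P3 gets 68, best alternative 59. No profitable deviation — NE.
(T, R, In): P1 gets 86, best alternative 32; P2 gets 74, best alternative 38; P3 gets 58, best alternative 42. No profitable deviation — NE.
(T, R, Out): P1 can switch to B (90 → 92). Not NE.
(B, L, In): P1 gets 96, best alternative 44; P2 gets 83, best alternative 54; P3 gets 36, best alternative 34. No profitable deviation — NE.
(B, L, Out): P2 can switch to C (41 → 75). Not NE.
(B, C, In): P1 can switch to T (85 → 98). Not NE.
(B, C, Out): P1 can switch to T (15 → 60). Not NE.
(B, R, In): P1 can switch to T (32 → 86). Not NE.
(The remaining 1 profile has a profitable deviation by the same check.)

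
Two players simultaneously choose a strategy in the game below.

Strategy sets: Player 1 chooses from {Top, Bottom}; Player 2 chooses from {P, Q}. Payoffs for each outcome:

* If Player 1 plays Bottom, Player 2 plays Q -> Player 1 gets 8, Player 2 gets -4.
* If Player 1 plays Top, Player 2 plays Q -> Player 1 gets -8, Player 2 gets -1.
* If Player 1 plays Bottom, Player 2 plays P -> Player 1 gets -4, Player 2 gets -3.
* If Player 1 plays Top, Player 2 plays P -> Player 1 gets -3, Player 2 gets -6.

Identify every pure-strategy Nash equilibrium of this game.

For each player, find the best response to each opponent profile; mutual best responses are the pure NE.
Player 1 against P: payoffs -3, -4 → best response Top.
Player 1 against Q: payoffs -8, 8 → best response Bottom.
Player 2 against Top: payoffs -6, -1 → best response Q.
Player 2 against Bottom: payoffs -3, -4 → best response P.
No profile is a mutual best response for all players.

There is no pure-strategy Nash equilibrium.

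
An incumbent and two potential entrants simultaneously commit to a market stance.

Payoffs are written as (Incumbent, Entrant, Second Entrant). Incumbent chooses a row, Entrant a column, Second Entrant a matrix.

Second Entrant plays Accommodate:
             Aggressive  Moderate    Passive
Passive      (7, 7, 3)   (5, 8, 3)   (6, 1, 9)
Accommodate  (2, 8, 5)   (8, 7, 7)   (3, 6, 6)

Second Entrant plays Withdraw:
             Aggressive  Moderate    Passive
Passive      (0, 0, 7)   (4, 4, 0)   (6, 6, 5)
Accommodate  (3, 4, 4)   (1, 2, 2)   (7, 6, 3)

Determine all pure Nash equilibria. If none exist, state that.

Incumbent against (Aggressive, Accommodate): payoffs 7, 2 → best response Passive.
Incumbent against (Aggressive, Withdraw): payoffs 0, 3 → best response Accommodate.
Incumbent against (Moderate, Accommodate): payoffs 5, 8 → best response Accommodate.
Incumbent against (Moderate, Withdraw): payoffs 4, 1 → best response Passive.
Incumbent against (Passive, Accommodate): payoffs 6, 3 → best response Passive.
Incumbent against (Passive, Withdraw): payoffs 6, 7 → best response Accommodate.
Entrant against (Passive, Accommodate): payoffs 7, 8, 1 → best response Moderate.
Entrant against (Passive, Withdraw): payoffs 0, 4, 6 → best response Passive.
Entrant against (Accommodate, Accommodate): payoffs 8, 7, 6 → best response Aggressive.
Entrant against (Accommodate, Withdraw): payoffs 4, 2, 6 → best response Passive.
Second Entrant against (Passive, Aggressive): payoffs 3, 7 → best response Withdraw.
Second Entrant against (Passive, Moderate): payoffs 3, 0 → best response Accommodate.
Second Entrant against (Passive, Passive): payoffs 9, 5 → best response Accommodate.
Second Entrant against (Accommodate, Aggressive): payoffs 5, 4 → best response Accommodate.
Second Entrant against (Accommodate, Moderate): payoffs 7, 2 → best response Accommodate.
Second Entrant against (Accommodate, Passive): payoffs 6, 3 → best response Accommodate.
No profile is a mutual best response for all players.

There is no pure-strategy Nash equilibrium.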